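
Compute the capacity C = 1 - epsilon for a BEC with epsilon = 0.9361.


C = 1 - epsilon = 1 - 0.9361 = 0.0639

0.0639 bits


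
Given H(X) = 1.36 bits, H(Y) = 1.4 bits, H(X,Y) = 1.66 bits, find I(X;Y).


I(X;Y) = H(X) + H(Y) - H(X,Y) = 1.36 + 1.4 - 1.66 = 1.1

1.1 bits


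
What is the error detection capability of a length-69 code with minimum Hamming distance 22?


Detection capability = d_min - 1 = 22 - 1 = 21

21 errors


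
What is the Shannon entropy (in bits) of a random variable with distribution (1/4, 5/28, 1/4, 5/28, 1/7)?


H = -sum(p_i * log2(p_i)). Terms: -(1/4)*log2(1/4) = 0.500000; -(5/28)*log2(5/28) = 0.443826; -(1/4)*log2(1/4) = 0.500000; -(5/28)*log2(5/28) = 0.443826; -(1/7)*log2(1/7) = 0.401051. H = 0.500000 + 0.443826 + 0.500000 + 0.443826 + 0.401051 = 2.2887

2.2887 bits


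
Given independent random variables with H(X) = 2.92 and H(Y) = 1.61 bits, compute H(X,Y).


For independent variables, H(X,Y) = H(X) + H(Y) = 2.92 + 1.61 = 4.53

4.53 bits


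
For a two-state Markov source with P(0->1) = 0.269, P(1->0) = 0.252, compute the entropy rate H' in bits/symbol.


Stationary distribution: pi_0 = p10/(p01+p10) = 0.4837, pi_1 = 0.5163. Entropy rate H' = pi_0*H(p01) + pi_1*H(p10) = 0.4837*0.84 + 0.5163*0.8144 = 0.8268

0.8268 bits/symbol


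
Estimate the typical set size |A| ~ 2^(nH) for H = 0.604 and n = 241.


log2|A_typical| = nH = 241 * 0.604 = 145.564, so |A_typical| ~ 2^145.564 = 6.594e+43

6.594e+43


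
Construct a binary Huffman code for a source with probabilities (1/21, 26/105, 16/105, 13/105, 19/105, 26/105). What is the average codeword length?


Huffman construction (repeatedly merge the two least-probable nodes; each merge adds 1 bit to every symbol beneath it): 1/21 + 13/105 = 6/35; 16/105 + 6/35 = 34/105; 19/105 + 26/105 = 3/7; 26/105 + 34/105 = 4/7; 3/7 + 4/7 = 1. Resulting codeword lengths (in the order the probabilities were given): (4, 2, 3, 4, 2, 2). L_avg = sum(p_i * l_i) = 1/21*4 + 26/105*2 + 16/105*3 + 13/105*4 + 19/105*2 + 26/105*2 = 262/105 = 2.4952

2.4952 bits


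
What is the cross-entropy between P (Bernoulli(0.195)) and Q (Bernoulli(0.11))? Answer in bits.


H(P,Q) = -p*log2(q) - (1-p)*log2(1-q). -0.195*log2(0.11) = 0.620963; -0.805*log2(0.89) = 0.135339. H(P,Q) = 0.620963 + 0.135339 = 0.7563

0.7563 bits


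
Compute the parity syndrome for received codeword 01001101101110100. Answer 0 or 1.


Syndrome = XOR of all bits = 0 XOR 1 XOR 0 XOR 0 XOR 1 XOR 1 XOR 0 XOR 1 XOR 1 XOR 0 XOR 1 XOR 1 XOR 1 XOR 0 XOR 1 XOR 0 XOR 0 = 1

1


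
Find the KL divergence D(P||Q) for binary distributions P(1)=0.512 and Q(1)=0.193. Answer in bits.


KL = p*log2(p/q) + (1-p)*log2((1-p)/(1-q)) = 0.512*log2(0.512/0.193) + 0.488*log2(0.488/0.807) = 0.3665

0.3665 bits


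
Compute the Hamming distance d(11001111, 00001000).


Count differing positions: ^ ^ . . . ^ ^ ^ = 5 differences

5


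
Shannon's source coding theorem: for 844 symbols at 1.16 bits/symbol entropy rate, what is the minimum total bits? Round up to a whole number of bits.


Minimum bits >= n * H = 844 * 1.16 = 979.04, rounded up to a whole number of bits = 980

980 bits


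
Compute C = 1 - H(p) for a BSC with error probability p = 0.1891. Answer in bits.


H(p) = -p*log2(p) - (1-p)*log2(1-p) = -0.1891*log2(0.1891) - 0.8109*log2(0.8109) = 0.454365 + 0.245219 = 0.6996. C = 1 - H(p) = 1 - 0.6996 = 0.3004

0.3004 bits


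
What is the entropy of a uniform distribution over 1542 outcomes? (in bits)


H = log2(n) = log2(1542) = 10.5906

10.5906 bits


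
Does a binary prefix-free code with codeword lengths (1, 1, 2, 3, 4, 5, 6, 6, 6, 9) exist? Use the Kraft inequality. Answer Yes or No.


Kraft sum = sum(2^(-l_i)) = 1.5176, need <= 1. Result: violated (a binary prefix-free code with these lengths cannot exist)

No


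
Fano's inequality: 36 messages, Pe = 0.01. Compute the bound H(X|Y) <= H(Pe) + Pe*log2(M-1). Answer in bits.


H(Pe) = -Pe*log2(Pe) - (1-Pe)*log2(1-Pe) = -0.01*log2(0.01) - 0.99*log2(0.99) = 0.066439 + 0.014355 = 0.0808. Pe*log2(M-1) = 0.01*log2(35) = 0.051293. Bound = H(Pe) + Pe*log2(M-1) = 0.066439 + 0.014355 + 0.051293 = 0.1321

0.1321 bits


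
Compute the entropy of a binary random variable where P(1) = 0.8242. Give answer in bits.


H = -p*log2(p) - (1-p)*log2(1-p). -0.8242*log2(0.8242) = 0.229897; -0.1758*log2(0.1758) = 0.440905. H = 0.229897 + 0.440905 = 0.6708

0.6708 bits


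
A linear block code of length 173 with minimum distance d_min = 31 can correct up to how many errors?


Correction capability = floor((d-1)/2) = floor((31-1)/2) = 15

15 errors


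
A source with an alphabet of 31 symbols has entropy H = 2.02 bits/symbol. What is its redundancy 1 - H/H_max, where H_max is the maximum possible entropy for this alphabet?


H_max = log2(K) = log2(31) = 4.9542 bits/symbol. Redundancy = 1 - H/H_max = 1 - 2.02/4.9542 = 1 - 0.4077 = 0.5923

0.5923


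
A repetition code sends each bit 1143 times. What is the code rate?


Rate = k/n = 1/1143

1/1143


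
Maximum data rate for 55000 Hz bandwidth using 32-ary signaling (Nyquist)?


Rate = 2 * B * log2(M) = 2 * 55000 * 5.0 = 550000.0

550000.0 bps


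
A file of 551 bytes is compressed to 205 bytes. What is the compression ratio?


Ratio = original / compressed = 551 / 205 = 2.6878

2.6878


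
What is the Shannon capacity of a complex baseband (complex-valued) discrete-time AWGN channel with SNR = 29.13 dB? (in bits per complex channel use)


SNR_linear = 10^(29.13/10) = 818.4648; C = log2(1 + SNR_linear) = log2(1 + 818.4648) = 9.6785

9.6785 bits/channel use


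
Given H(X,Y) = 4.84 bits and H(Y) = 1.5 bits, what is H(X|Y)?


H(X|Y) = H(X,Y) - H(Y) = 4.84 - 1.5 = 3.34

3.34 bits


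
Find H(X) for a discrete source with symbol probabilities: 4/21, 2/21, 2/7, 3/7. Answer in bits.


H = -sum(p_i * log2(p_i)). Terms: -(4/21)*log2(4/21) = 0.455680; -(2/21)*log2(2/21) = 0.323078; -(2/7)*log2(2/7) = 0.516387; -(3/7)*log2(3/7) = 0.523882. H = 0.455680 + 0.323078 + 0.516387 + 0.523882 = 1.819

1.819 bits


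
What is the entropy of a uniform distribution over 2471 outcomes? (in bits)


H = log2(n) = log2(2471) = 11.2709

11.2709 bits


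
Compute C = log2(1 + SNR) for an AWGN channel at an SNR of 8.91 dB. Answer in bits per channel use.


SNR_linear = 10^(8.91/10) = 7.7804; C = log2(1 + SNR_linear) = log2(1 + 7.7804) = 3.1343

3.1343 bits/channel use


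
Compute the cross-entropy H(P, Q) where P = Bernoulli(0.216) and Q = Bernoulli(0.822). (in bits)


H(P,Q) = -p*log2(q) - (1-p)*log2(1-q). -0.216*log2(0.822) = 0.061083; -0.784*log2(0.178) = 1.952200. H(P,Q) = 0.061083 + 1.952200 = 2.0133

2.0133 bits


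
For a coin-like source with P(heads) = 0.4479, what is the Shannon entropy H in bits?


H = -p*log2(p) - (1-p)*log2(1-p). -0.4479*log2(0.4479) = 0.519005; -0.5521*log2(0.5521) = 0.473149. H = 0.519005 + 0.473149 = 0.9922

0.9922 bits


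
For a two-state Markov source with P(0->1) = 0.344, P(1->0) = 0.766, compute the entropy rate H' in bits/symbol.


Stationary distribution: pi_0 = p10/(p01+p10) = 0.6901, pi_1 = 0.3099. Entropy rate H' = pi_0*H(p01) + pi_1*H(p10) = 0.6901*0.9286 + 0.3099*0.7849 = 0.8841

0.8841 bits/symbol


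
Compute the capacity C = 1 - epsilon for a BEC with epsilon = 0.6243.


C = 1 - epsilon = 1 - 0.6243 = 0.3757

0.3757 bits


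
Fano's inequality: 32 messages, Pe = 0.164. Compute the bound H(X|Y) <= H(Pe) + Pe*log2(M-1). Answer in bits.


H(Pe) = -Pe*log2(Pe) - (1-Pe)*log2(1-Pe) = -0.164*log2(0.164) - 0.836*log2(0.836) = 0.427750 + 0.216043 = 0.6438. Pe*log2(M-1) = 0.164*log2(31) = 0.812488. Bound = H(Pe) + Pe*log2(M-1) = 0.427750 + 0.216043 + 0.812488 = 1.4563

1.4563 bits


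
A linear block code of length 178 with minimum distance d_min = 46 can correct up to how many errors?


Correction capability = floor((d-1)/2) = floor((46-1)/2) = 22

22 errors


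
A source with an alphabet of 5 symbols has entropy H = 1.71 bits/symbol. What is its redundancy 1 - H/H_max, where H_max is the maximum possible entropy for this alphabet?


H_max = log2(K) = log2(5) = 2.3219 bits/symbol. Redundancy = 1 - H/H_max = 1 - 1.71/2.3219 = 1 - 0.7365 = 0.2635

0.2635


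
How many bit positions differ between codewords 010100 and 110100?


Count differing positions: ^ . . . . . = 1 differences

1


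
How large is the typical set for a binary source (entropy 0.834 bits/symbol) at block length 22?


log2|A_typical| = nH = 22 * 0.834 = 18.348, so |A_typical| ~ 2^18.348 = 3.337e+05

3.337e+05


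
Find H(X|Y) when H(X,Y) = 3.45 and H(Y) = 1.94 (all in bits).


H(X|Y) = H(X,Y) - H(Y) = 3.45 - 1.94 = 1.51

1.51 bits


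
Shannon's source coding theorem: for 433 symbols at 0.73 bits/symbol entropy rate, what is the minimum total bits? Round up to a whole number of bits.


Minimum bits >= n * H = 433 * 0.73 = 316.09, rounded up to a whole number of bits = 317

317 bits


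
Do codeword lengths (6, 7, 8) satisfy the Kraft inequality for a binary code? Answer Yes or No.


Kraft sum = sum(2^(-l_i)) = 0.0273, need <= 1. Result: satisfied (a binary prefix-free code with these lengths exists)

Yes


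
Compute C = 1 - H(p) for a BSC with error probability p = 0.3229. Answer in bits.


H(p) = -p*log2(p) - (1-p)*log2(1-p) = -0.3229*log2(0.3229) - 0.6771*log2(0.6771) = 0.526598 + 0.380909 = 0.9075. C = 1 - H(p) = 1 - 0.9075 = 0.0925

0.0925 bits


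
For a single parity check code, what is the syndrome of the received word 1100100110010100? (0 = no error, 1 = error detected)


Syndrome = XOR of all bits = 1 XOR 1 XOR 0 XOR 0 XOR 1 XOR 0 XOR 0 XOR 1 XOR 1 XOR 0 XOR 0 XOR 1 XOR 0 XOR 1 XOR 0 XOR 0 = 1

1


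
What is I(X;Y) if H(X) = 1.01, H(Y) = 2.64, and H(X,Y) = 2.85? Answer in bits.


I(X;Y) = H(X) + H(Y) - H(X,Y) = 1.01 + 2.64 - 2.85 = 0.8

0.8 bits


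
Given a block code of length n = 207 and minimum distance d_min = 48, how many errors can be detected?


Detection capability = d_min - 1 = 48 - 1 = 47

47 errors


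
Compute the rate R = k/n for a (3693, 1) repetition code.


Rate = k/n = 1/3693

1/3693


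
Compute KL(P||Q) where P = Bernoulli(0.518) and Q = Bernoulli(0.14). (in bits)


KL = p*log2(p/q) + (1-p)*log2((1-p)/(1-q)) = 0.518*log2(0.518/0.14) + 0.482*log2(0.482/0.86) = 0.5751

0.5751 bits


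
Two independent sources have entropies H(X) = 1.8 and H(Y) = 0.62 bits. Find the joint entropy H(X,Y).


For independent variables, H(X,Y) = H(X) + H(Y) = 1.8 + 0.62 = 2.42

2.42 bits


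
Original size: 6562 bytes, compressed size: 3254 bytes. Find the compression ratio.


Ratio = original / compressed = 6562 / 3254 = 2.0166

2.0166


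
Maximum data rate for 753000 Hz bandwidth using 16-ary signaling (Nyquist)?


Rate = 2 * B * log2(M) = 2 * 753000 * 4.0 = 6024000.0

6024000.0 bps


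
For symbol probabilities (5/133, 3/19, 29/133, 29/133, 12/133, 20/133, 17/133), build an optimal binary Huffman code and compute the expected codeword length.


Huffman construction (repeatedly merge the two least-probable nodes; each merge adds 1 bit to every symbol beneath it): 5/133 + 12/133 = 17/133; 17/133 + 17/133 = 34/133; 20/133 + 3/19 = 41/133; 29/133 + 29/133 = 58/133; 34/133 + 41/133 = 75/133; 58/133 + 75/133 = 1. Resulting codeword lengths (in the order the probabilities were given): (4, 3, 2, 2, 4, 3, 3). L_avg = sum(p_i * l_i) = 5/133*4 + 3/19*3 + 29/133*2 + 29/133*2 + 12/133*4 + 20/133*3 + 17/133*3 = 358/133 = 2.6917

2.6917 bits


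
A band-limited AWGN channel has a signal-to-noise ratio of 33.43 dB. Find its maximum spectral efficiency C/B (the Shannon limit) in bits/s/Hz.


SNR_linear = 10^(33.43/10) = 2202.9265; C/B = log2(1 + SNR_linear) = log2(1 + 2202.9265) = 11.1059

11.1059 bits/s/Hz


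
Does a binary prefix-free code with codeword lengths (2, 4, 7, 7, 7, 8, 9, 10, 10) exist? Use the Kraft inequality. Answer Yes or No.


Kraft sum = sum(2^(-l_i)) = 0.3438, need <= 1. Result: satisfied (a binary prefix-free code with these lengths exists)

Yes


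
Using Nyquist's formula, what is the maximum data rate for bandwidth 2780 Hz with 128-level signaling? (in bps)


Rate = 2 * B * log2(M) = 2 * 2780 * 7.0 = 38920.0

38920.0 bps


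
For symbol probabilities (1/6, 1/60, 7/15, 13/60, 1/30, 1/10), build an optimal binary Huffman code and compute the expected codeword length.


Huffman construction (repeatedly merge the two least-probable nodes; each merge adds 1 bit to every symbol beneath it): 1/60 + 1/30 = 1/20; 1/20 + 1/10 = 3/20; 3/20 + 1/6 = 19/60; 13/60 + 19/60 = 8/15; 7/15 + 8/15 = 1. Resulting codeword lengths (in the order the probabilities were given): (3, 5, 1, 2, 5, 4). L_avg = sum(p_i * l_i) = 1/6*3 + 1/60*5 + 7/15*1 + 13/60*2 + 1/30*5 + 1/10*4 = 41/20 = 2.05

2.05 bits


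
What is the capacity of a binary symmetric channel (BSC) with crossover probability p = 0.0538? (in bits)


H(p) = -p*log2(p) - (1-p)*log2(1-p) = -0.0538*log2(0.0538) - 0.9462*log2(0.9462) = 0.226834 + 0.075491 = 0.3023. C = 1 - H(p) = 1 - 0.3023 = 0.6977

0.6977 bits


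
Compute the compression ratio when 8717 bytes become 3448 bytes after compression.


Ratio = original / compressed = 8717 / 3448 = 2.5281

2.5281


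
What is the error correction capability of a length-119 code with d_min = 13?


Correction capability = floor((d-1)/2) = floor((13-1)/2) = 6

6 errors


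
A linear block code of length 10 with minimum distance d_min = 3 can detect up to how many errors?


Detection capability = d_min - 1 = 3 - 1 = 2

2 errors


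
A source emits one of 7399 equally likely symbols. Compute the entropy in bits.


H = log2(n) = log2(7399) = 12.8531

12.8531 bits


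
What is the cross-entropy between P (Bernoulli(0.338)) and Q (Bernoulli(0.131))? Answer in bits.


H(P,Q) = -p*log2(q) - (1-p)*log2(1-q). -0.338*log2(0.131) = 0.991138; -0.662*log2(0.869) = 0.134103. H(P,Q) = 0.991138 + 0.134103 = 1.1252

1.1252 bits


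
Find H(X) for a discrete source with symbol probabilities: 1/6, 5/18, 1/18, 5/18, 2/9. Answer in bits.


H = -sum(p_i * log2(p_i)). Terms: -(1/6)*log2(1/6) = 0.430827; -(5/18)*log2(5/18) = 0.513332; -(1/18)*log2(1/18) = 0.231663; -(5/18)*log2(5/18) = 0.513332; -(2/9)*log2(2/9) = 0.482206. H = 0.430827 + 0.513332 + 0.231663 + 0.513332 + 0.482206 = 2.1714

2.1714 bits


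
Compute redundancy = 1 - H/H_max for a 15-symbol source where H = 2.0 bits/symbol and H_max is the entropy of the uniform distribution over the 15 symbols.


H_max = log2(K) = log2(15) = 3.9069 bits/symbol. Redundancy = 1 - H/H_max = 1 - 2.0/3.9069 = 1 - 0.5119 = 0.4881

0.4881


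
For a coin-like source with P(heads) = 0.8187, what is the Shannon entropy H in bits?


H = -p*log2(p) - (1-p)*log2(1-p). -0.8187*log2(0.8187) = 0.236271; -0.1813*log2(0.1813) = 0.446641. H = 0.236271 + 0.446641 = 0.6829

0.6829 bits


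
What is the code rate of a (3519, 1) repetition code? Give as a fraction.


Rate = k/n = 1/3519

1/3519


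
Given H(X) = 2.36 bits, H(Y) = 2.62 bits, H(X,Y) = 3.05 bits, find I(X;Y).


I(X;Y) = H(X) + H(Y) - H(X,Y) = 2.36 + 2.62 - 3.05 = 1.93

1.93 bits


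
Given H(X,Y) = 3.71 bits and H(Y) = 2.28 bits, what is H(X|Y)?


H(X|Y) = H(X,Y) - H(Y) = 3.71 - 2.28 = 1.43

1.43 bits


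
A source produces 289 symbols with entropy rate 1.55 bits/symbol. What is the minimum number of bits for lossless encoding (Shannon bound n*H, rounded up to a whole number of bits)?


Minimum bits >= n * H = 289 * 1.55 = 447.95, rounded up to a whole number of bits = 448

448 bits


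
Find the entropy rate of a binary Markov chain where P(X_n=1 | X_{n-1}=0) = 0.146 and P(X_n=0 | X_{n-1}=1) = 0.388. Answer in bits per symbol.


Stationary distribution: pi_0 = p10/(p01+p10) = 0.7266, pi_1 = 0.2734. Entropy rate H' = pi_0*H(p01) + pi_1*H(p10) = 0.7266*0.5997 + 0.2734*0.9635 = 0.6992

0.6992 bits/symbol


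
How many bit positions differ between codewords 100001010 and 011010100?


Count differing positions: ^ ^ ^ . ^ ^ ^ ^ . = 7 differences

7


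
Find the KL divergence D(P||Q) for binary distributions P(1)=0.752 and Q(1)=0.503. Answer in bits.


KL = p*log2(p/q) + (1-p)*log2((1-p)/(1-q)) = 0.752*log2(0.752/0.503) + 0.248*log2(0.248/0.497) = 0.1876

0.1876 bits


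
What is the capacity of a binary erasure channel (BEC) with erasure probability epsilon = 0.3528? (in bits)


C = 1 - epsilon = 1 - 0.3528 = 0.6472

0.6472 bits


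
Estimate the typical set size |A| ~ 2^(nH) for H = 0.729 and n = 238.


log2|A_typical| = nH = 238 * 0.729 = 173.502, so |A_typical| ~ 2^173.502 = 1.696e+52

1.696e+52


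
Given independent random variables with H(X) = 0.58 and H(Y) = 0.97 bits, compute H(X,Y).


For independent variables, H(X,Y) = H(X) + H(Y) = 0.58 + 0.97 = 1.55

1.55 bits


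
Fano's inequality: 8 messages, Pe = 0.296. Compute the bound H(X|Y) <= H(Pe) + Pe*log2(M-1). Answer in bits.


H(Pe) = -Pe*log2(Pe) - (1-Pe)*log2(1-Pe) = -0.296*log2(0.296) - 0.704*log2(0.704) = 0.519874 + 0.356472 = 0.8763. Pe*log2(M-1) = 0.296*log2(7) = 0.830977. Bound = H(Pe) + Pe*log2(M-1) = 0.519874 + 0.356472 + 0.830977 = 1.7073

1.7073 bits


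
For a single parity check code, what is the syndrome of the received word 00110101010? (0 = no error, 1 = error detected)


Syndrome = XOR of all bits = 0 XOR 0 XOR 1 XOR 1 XOR 0 XOR 1 XOR 0 XOR 1 XOR 0 XOR 1 XOR 0 = 1

1


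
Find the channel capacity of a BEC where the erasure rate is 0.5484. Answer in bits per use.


C = 1 - epsilon = 1 - 0.5484 = 0.4516

0.4516 bits


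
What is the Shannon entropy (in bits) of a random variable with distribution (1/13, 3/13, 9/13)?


H = -sum(p_i * log2(p_i)). Terms: -(1/13)*log2(1/13) = 0.284649; -(3/13)*log2(3/13) = 0.488187; -(9/13)*log2(9/13) = 0.367279. H = 0.284649 + 0.488187 + 0.367279 = 1.1401

1.1401 bits


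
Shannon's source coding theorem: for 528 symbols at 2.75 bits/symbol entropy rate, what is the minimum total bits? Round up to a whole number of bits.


Minimum bits >= n * H = 528 * 2.75 = 1452.0, rounded up to a whole number of bits = 1452

1452 bits


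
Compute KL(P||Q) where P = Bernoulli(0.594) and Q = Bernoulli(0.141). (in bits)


KL = p*log2(p/q) + (1-p)*log2((1-p)/(1-q)) = 0.594*log2(0.594/0.141) + 0.406*log2(0.406/0.859) = 0.7935

0.7935 bits


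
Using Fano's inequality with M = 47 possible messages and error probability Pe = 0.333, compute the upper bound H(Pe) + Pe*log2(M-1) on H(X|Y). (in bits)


H(Pe) = -Pe*log2(Pe) - (1-Pe)*log2(1-Pe) = -0.333*log2(0.333) - 0.667*log2(0.667) = 0.528273 + 0.389689 = 0.918. Pe*log2(M-1) = 0.333*log2(46) = 1.839346. Bound = H(Pe) + Pe*log2(M-1) = 0.528273 + 0.389689 + 1.839346 = 2.7573

2.7573 bits


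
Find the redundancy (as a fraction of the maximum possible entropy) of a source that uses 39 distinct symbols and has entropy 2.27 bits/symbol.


H_max = log2(K) = log2(39) = 5.2854 bits/symbol. Redundancy = 1 - H/H_max = 1 - 2.27/5.2854 = 1 - 0.4295 = 0.5705

0.5705


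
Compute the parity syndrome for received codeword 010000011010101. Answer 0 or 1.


Syndrome = XOR of all bits = 0 XOR 1 XOR 0 XOR 0 XOR 0 XOR 0 XOR 0 XOR 1 XOR 1 XOR 0 XOR 1 XOR 0 XOR 1 XOR 0 XOR 1 = 0

0


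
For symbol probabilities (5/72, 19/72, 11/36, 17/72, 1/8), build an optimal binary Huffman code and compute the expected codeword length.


Huffman construction (repeatedly merge the two least-probable nodes; each merge adds 1 bit to every symbol beneath it): 5/72 + 1/8 = 7/36; 7/36 + 17/72 = 31/72; 19/72 + 11/36 = 41/72; 31/72 + 41/72 = 1. Resulting codeword lengths (in the order the probabilities were given): (3, 2, 2, 2, 3). L_avg = sum(p_i * l_i) = 5/72*3 + 19/72*2 + 11/36*2 + 17/72*2 + 1/8*3 = 79/36 = 2.1944

2.1944 bits


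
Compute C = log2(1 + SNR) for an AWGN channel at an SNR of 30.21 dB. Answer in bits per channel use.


SNR_linear = 10^(30.21/10) = 1049.5424; C = log2(1 + SNR_linear) = log2(1 + 1049.5424) = 10.0369

10.0369 bits/channel use


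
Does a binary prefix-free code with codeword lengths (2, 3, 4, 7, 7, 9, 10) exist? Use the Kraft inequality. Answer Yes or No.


Kraft sum = sum(2^(-l_i)) = 0.4561, need <= 1. Result: satisfied (a binary prefix-free code with these lengths exists)

Yes


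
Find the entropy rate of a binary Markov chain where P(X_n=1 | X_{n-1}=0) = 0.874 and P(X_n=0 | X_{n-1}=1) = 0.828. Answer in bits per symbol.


Stationary distribution: pi_0 = p10/(p01+p10) = 0.4865, pi_1 = 0.5135. Entropy rate H' = pi_0*H(p01) + pi_1*H(p10) = 0.4865*0.5464 + 0.5135*0.6623 = 0.6059

0.6059 bits/symbol


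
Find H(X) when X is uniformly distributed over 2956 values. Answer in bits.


H = log2(n) = log2(2956) = 11.5294

11.5294 bits


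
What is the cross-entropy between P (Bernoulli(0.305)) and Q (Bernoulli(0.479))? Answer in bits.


H(P,Q) = -p*log2(q) - (1-p)*log2(1-q). -0.305*log2(0.479) = 0.323880; -0.695*log2(0.521) = 0.653748. H(P,Q) = 0.323880 + 0.653748 = 0.9776

0.9776 bits


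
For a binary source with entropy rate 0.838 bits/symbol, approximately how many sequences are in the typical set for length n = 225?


log2|A_typical| = nH = 225 * 0.838 = 188.55, so |A_typical| ~ 2^188.55 = 5.744e+56

5.744e+56


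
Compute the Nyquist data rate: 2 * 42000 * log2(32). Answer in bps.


Rate = 2 * B * log2(M) = 2 * 42000 * 5.0 = 420000.0

420000.0 bps


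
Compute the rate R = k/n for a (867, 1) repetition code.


Rate = k/n = 1/867

1/867


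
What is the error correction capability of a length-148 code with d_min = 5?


Correction capability = floor((d-1)/2) = floor((5-1)/2) = 2

2 errors


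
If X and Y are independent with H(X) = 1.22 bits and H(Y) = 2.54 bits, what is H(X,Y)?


For independent variables, H(X,Y) = H(X) + H(Y) = 1.22 + 2.54 = 3.76

3.76 bits


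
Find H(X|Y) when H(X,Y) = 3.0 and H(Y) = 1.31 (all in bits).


H(X|Y) = H(X,Y) - H(Y) = 3.0 - 1.31 = 1.69

1.69 bits


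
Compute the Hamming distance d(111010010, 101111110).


Count differing positions: . ^ . ^ . ^ ^ . . = 4 differences

4


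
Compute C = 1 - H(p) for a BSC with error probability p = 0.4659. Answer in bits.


H(p) = -p*log2(p) - (1-p)*log2(1-p) = -0.4659*log2(0.4659) - 0.5341*log2(0.5341) = 0.513379 + 0.483263 = 0.9966. C = 1 - H(p) = 1 - 0.9966 = 0.0034

0.0034 bits


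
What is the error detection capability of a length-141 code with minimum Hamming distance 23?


Detection capability = d_min - 1 = 23 - 1 = 22

22 errors


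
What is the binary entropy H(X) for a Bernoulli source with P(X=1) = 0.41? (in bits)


H = -p*log2(p) - (1-p)*log2(1-p). -0.41*log2(0.41) = 0.527385; -0.59*log2(0.59) = 0.449116. H = 0.527385 + 0.449116 = 0.9765

0.9765 bits


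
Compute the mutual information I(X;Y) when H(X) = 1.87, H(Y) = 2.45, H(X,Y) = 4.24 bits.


I(X;Y) = H(X) + H(Y) - H(X,Y) = 1.87 + 2.45 - 4.24 = 0.08

0.08 bits


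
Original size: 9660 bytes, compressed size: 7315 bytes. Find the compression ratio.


Ratio = original / compressed = 9660 / 7315 = 1.3206

1.3206


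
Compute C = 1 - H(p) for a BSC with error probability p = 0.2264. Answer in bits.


H(p) = -p*log2(p) - (1-p)*log2(1-p) = -0.2264*log2(0.2264) - 0.7736*log2(0.7736) = 0.485187 + 0.286495 = 0.7717. C = 1 - H(p) = 1 - 0.7717 = 0.2283

0.2283 bits


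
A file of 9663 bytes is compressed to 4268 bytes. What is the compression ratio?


Ratio = original / compressed = 9663 / 4268 = 2.2641

2.2641


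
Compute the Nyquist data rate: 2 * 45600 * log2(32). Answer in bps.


Rate = 2 * B * log2(M) = 2 * 45600 * 5.0 = 456000.0

456000.0 bps


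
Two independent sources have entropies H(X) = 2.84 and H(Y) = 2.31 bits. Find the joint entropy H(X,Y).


For independent variables, H(X,Y) = H(X) + H(Y) = 2.84 + 2.31 = 5.15

5.15 bits


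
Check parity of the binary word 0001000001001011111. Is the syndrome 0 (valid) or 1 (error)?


Syndrome = XOR of all bits = 0 XOR 0 XOR 0 XOR 1 XOR 0 XOR 0 XOR 0 XOR 0 XOR 0 XOR 1 XOR 0 XOR 0 XOR 1 XOR 0 XOR 1 XOR 1 XOR 1 XOR 1 XOR 1 = 0

0


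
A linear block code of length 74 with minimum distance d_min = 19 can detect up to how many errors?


Detection capability = d_min - 1 = 19 - 1 = 18

18 errors


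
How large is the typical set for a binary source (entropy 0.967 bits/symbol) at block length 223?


log2|A_typical| = nH = 223 * 0.967 = 215.641, so |A_typical| ~ 2^215.641 = 8.211e+64

8.211e+64


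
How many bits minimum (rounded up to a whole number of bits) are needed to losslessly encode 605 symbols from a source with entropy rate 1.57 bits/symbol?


Minimum bits >= n * H = 605 * 1.57 = 949.85, rounded up to a whole number of bits = 950

950 bits


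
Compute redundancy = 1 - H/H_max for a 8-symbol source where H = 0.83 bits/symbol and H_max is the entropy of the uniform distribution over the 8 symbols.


H_max = log2(K) = log2(8) = 3.0 bits/symbol. Redundancy = 1 - H/H_max = 1 - 0.83/3.0 = 1 - 0.2767 = 0.7233

0.7233


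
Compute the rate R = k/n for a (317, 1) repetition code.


Rate = k/n = 1/317

1/317


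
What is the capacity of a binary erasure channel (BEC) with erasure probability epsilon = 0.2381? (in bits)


C = 1 - epsilon = 1 - 0.2381 = 0.7619

0.7619 bits


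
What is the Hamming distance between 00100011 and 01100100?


Count differing positions: . ^ . . . ^ ^ ^ = 4 differences

4


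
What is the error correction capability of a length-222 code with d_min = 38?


Correction capability = floor((d-1)/2) = floor((38-1)/2) = 18

18 errors


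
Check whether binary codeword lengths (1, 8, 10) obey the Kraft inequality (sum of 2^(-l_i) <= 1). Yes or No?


Kraft sum = sum(2^(-l_i)) = 0.5049, need <= 1. Result: satisfied (a binary prefix-free code with these lengths exists)

Yes


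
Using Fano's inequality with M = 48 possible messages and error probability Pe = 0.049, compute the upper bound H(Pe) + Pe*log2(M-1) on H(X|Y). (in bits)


H(Pe) = -Pe*log2(Pe) - (1-Pe)*log2(1-Pe) = -0.049*log2(0.049) - 0.951*log2(0.951) = 0.213203 + 0.068931 = 0.2821. Pe*log2(M-1) = 0.049*log2(47) = 0.272175. Bound = H(Pe) + Pe*log2(M-1) = 0.213203 + 0.068931 + 0.272175 = 0.5543

0.5543 bits


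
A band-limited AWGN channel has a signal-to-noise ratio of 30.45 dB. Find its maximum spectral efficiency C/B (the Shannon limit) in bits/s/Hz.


SNR_linear = 10^(30.45/10) = 1109.1748; C/B = log2(1 + SNR_linear) = log2(1 + 1109.1748) = 10.1166

10.1166 bits/s/Hz


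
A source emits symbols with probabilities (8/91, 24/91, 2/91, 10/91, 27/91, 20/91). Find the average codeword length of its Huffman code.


Huffman construction (repeatedly merge the two least-probable nodes; each merge adds 1 bit to every symbol beneath it): 2/91 + 8/91 = 10/91; 10/91 + 10/91 = 20/91; 20/91 + 20/91 = 40/91; 24/91 + 27/91 = 51/91; 40/91 + 51/91 = 1. Resulting codeword lengths (in the order the probabilities were given): (4, 2, 4, 3, 2, 2). L_avg = sum(p_i * l_i) = 8/91*4 + 24/91*2 + 2/91*4 + 10/91*3 + 27/91*2 + 20/91*2 = 212/91 = 2.3297

2.3297 bits


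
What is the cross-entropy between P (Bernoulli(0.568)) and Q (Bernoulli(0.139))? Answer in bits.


H(P,Q) = -p*log2(q) - (1-p)*log2(1-q). -0.568*log2(0.139) = 1.617007; -0.432*log2(0.861) = 0.093275. H(P,Q) = 1.617007 + 0.093275 = 1.7103

1.7103 bits


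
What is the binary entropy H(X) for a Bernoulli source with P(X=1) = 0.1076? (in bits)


H = -p*log2(p) - (1-p)*log2(1-p). -0.1076*log2(0.1076) = 0.346069; -0.8924*log2(0.8924) = 0.146566. H = 0.346069 + 0.146566 = 0.4926

0.4926 bits


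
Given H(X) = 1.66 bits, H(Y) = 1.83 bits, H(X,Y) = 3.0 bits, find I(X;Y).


I(X;Y) = H(X) + H(Y) - H(X,Y) = 1.66 + 1.83 - 3.0 = 0.49

0.49 bits


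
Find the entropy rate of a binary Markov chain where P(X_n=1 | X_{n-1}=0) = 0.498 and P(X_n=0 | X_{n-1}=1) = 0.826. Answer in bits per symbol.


Stationary distribution: pi_0 = p10/(p01+p10) = 0.6239, pi_1 = 0.3761. Entropy rate H' = pi_0*H(p01) + pi_1*H(p10) = 0.6239*1.0 + 0.3761*0.6668 = 0.8747

0.8747 bits/symbol


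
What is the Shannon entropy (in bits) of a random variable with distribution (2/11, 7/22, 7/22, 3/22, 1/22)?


H = -sum(p_i * log2(p_i)). Terms: -(2/11)*log2(2/11) = 0.447169; -(7/22)*log2(7/22) = 0.525661; -(7/22)*log2(7/22) = 0.525661; -(3/22)*log2(3/22) = 0.391973; -(1/22)*log2(1/22) = 0.202701. H = 0.447169 + 0.525661 + 0.525661 + 0.391973 + 0.202701 = 2.0932

2.0932 bits


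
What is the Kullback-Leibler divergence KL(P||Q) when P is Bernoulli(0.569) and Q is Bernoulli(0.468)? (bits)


KL = p*log2(p/q) + (1-p)*log2((1-p)/(1-q)) = 0.569*log2(0.569/0.468) + 0.431*log2(0.431/0.532) = 0.0295

0.0295 bits


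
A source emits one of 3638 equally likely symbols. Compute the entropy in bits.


H = log2(n) = log2(3638) = 11.8289

11.8289 bits


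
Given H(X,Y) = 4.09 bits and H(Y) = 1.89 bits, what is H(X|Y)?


H(X|Y) = H(X,Y) - H(Y) = 4.09 - 1.89 = 2.2

2.2 bits


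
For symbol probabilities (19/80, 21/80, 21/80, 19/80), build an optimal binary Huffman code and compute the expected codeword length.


Huffman construction (repeatedly merge the two least-probable nodes; each merge adds 1 bit to every symbol beneath it): 19/80 + 19/80 = 19/40; 21/80 + 21/80 = 21/40; 19/40 + 21/40 = 1. Resulting codeword lengths (in the order the probabilities were given): (2, 2, 2, 2). L_avg = sum(p_i * l_i) = 19/80*2 + 21/80*2 + 21/80*2 + 19/80*2 = 2

2.0 bits


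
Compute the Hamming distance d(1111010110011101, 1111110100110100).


Count differing positions: . . . . ^ . . . ^ . ^ . ^ . . ^ = 5 differences

5


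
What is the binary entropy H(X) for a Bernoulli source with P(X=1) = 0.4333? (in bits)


H = -p*log2(p) - (1-p)*log2(1-p). -0.4333*log2(0.4333) = 0.522803; -0.5667*log2(0.5667) = 0.464322. H = 0.522803 + 0.464322 = 0.9871

0.9871 bits


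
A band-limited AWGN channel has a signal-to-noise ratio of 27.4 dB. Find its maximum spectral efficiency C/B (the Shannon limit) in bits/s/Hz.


SNR_linear = 10^(27.4/10) = 549.5409; C/B = log2(1 + SNR_linear) = log2(1 + 549.5409) = 9.1047

9.1047 bits/s/Hz


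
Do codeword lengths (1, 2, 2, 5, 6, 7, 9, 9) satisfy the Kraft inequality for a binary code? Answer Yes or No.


Kraft sum = sum(2^(-l_i)) = 1.0586, need <= 1. Result: violated (a binary prefix-free code with these lengths cannot exist)

No


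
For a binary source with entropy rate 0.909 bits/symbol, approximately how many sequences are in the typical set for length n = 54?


log2|A_typical| = nH = 54 * 0.909 = 49.086, so |A_typical| ~ 2^49.086 = 5.975e+14

5.975e+14


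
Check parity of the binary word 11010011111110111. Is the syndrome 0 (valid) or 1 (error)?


Syndrome = XOR of all bits = 1 XOR 1 XOR 0 XOR 1 XOR 0 XOR 0 XOR 1 XOR 1 XOR 1 XOR 1 XOR 1 XOR 1 XOR 1 XOR 0 XOR 1 XOR 1 XOR 1 = 1

1


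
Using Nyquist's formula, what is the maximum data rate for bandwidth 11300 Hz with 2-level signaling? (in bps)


Rate = 2 * B * log2(M) = 2 * 11300 * 1.0 = 22600.0

22600.0 bps


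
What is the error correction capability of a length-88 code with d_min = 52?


Correction capability = floor((d-1)/2) = floor((52-1)/2) = 25

25 errors


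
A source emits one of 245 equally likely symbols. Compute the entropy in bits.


H = log2(n) = log2(245) = 7.9366

7.9366 bits


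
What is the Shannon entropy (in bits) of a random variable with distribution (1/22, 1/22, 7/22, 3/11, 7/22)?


H = -sum(p_i * log2(p_i)). Terms: -(1/22)*log2(1/22) = 0.202701; -(1/22)*log2(1/22) = 0.202701; -(7/22)*log2(7/22) = 0.525661; -(3/11)*log2(3/11) = 0.511219; -(7/22)*log2(7/22) = 0.525661. H = 0.202701 + 0.202701 + 0.525661 + 0.511219 + 0.525661 = 1.9679

1.9679 bits


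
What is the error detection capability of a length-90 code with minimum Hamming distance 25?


Detection capability = d_min - 1 = 25 - 1 = 24

24 errors


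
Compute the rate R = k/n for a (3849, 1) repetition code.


Rate = k/n = 1/3849

1/3849


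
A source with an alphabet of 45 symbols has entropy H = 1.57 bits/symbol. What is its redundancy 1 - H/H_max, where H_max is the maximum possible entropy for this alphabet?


H_max = log2(K) = log2(45) = 5.4919 bits/symbol. Redundancy = 1 - H/H_max = 1 - 1.57/5.4919 = 1 - 0.2859 = 0.7141

0.7141


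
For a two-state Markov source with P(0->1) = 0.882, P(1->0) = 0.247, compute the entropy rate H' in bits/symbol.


Stationary distribution: pi_0 = p10/(p01+p10) = 0.2188, pi_1 = 0.7812. Entropy rate H' = pi_0*H(p01) + pi_1*H(p10) = 0.2188*0.5236 + 0.7812*0.8065 = 0.7446

0.7446 bits/symbol


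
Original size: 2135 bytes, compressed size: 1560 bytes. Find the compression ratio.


Ratio = original / compressed = 2135 / 1560 = 1.3686

1.3686


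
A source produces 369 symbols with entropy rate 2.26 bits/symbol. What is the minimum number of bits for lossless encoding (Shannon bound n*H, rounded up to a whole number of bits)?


Minimum bits >= n * H = 369 * 2.26 = 833.94, rounded up to a whole number of bits = 834

834 bits


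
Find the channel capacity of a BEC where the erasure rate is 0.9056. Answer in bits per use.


C = 1 - epsilon = 1 - 0.9056 = 0.0944

0.0944 bits


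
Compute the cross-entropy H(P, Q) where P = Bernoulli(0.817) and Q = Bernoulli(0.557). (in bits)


H(P,Q) = -p*log2(q) - (1-p)*log2(1-q). -0.817*log2(0.557) = 0.689753; -0.183*log2(0.443) = 0.214956. H(P,Q) = 0.689753 + 0.214956 = 0.9047

0.9047 bits


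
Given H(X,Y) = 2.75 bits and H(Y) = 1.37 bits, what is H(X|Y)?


H(X|Y) = H(X,Y) - H(Y) = 2.75 - 1.37 = 1.38

1.38 bits


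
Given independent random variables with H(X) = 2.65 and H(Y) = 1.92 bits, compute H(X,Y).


For independent variables, H(X,Y) = H(X) + H(Y) = 2.65 + 1.92 = 4.57

4.57 bits


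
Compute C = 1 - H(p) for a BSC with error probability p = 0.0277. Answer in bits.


H(p) = -p*log2(p) - (1-p)*log2(1-p) = -0.0277*log2(0.0277) - 0.9723*log2(0.9723) = 0.143319 + 0.039404 = 0.1827. C = 1 - H(p) = 1 - 0.1827 = 0.8173

0.8173 bits


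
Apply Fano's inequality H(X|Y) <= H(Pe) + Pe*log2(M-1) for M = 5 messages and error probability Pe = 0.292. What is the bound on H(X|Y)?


H(Pe) = -Pe*log2(Pe) - (1-Pe)*log2(1-Pe) = -0.292*log2(0.292) - 0.708*log2(0.708) = 0.518580 + 0.352711 = 0.8713. Pe*log2(M-1) = 0.292*log2(4) = 0.584000. Bound = H(Pe) + Pe*log2(M-1) = 0.518580 + 0.352711 + 0.584000 = 1.4553

1.4553 bits


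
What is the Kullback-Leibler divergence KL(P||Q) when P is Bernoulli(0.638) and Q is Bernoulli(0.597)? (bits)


KL = p*log2(p/q) + (1-p)*log2((1-p)/(1-q)) = 0.638*log2(0.638/0.597) + 0.362*log2(0.362/0.403) = 0.0051

0.0051 bits


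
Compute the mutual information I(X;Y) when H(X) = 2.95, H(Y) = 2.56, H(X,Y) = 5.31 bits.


I(X;Y) = H(X) + H(Y) - H(X,Y) = 2.95 + 2.56 - 5.31 = 0.2

0.2 bits


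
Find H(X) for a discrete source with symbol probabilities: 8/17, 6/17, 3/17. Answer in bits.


H = -sum(p_i * log2(p_i)). Terms: -(8/17)*log2(8/17) = 0.511747; -(6/17)*log2(6/17) = 0.530294; -(3/17)*log2(3/17) = 0.441618. H = 0.511747 + 0.530294 + 0.441618 = 1.4837

1.4837 bits


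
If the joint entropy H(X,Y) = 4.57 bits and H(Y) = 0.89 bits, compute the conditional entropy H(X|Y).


H(X|Y) = H(X,Y) - H(Y) = 4.57 - 0.89 = 3.68

3.68 bits


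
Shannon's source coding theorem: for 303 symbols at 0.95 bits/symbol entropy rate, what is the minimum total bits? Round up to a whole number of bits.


Minimum bits >= n * H = 303 * 0.95 = 287.85, rounded up to a whole number of bits = 288

288 bits


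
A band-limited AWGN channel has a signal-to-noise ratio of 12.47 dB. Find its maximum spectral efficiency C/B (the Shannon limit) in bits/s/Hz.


SNR_linear = 10^(12.47/10) = 17.6604; C/B = log2(1 + SNR_linear) = log2(1 + 17.6604) = 4.2219

4.2219 bits/s/Hz


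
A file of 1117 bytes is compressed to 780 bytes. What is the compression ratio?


Ratio = original / compressed = 1117 / 780 = 1.4321

1.4321


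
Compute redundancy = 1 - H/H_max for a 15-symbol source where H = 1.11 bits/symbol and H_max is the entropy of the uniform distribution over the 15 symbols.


H_max = log2(K) = log2(15) = 3.9069 bits/symbol. Redundancy = 1 - H/H_max = 1 - 1.11/3.9069 = 1 - 0.2841 = 0.7159

0.7159


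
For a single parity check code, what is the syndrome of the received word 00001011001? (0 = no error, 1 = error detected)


Syndrome = XOR of all bits = 0 XOR 0 XOR 0 XOR 0 XOR 1 XOR 0 XOR 1 XOR 1 XOR 0 XOR 0 XOR 1 = 0

0


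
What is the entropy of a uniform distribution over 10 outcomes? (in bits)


H = log2(n) = log2(10) = 3.3219

3.3219 bits


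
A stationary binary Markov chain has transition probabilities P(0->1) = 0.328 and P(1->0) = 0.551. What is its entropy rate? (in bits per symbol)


Stationary distribution: pi_0 = p10/(p01+p10) = 0.6268, pi_1 = 0.3732. Entropy rate H' = pi_0*H(p01) + pi_1*H(p10) = 0.6268*0.9129 + 0.3732*0.9925 = 0.9426

0.9426 bits/symbol


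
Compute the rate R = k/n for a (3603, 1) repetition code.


Rate = k/n = 1/3603

1/3603


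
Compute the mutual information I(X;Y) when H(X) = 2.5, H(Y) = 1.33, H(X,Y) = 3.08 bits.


I(X;Y) = H(X) + H(Y) - H(X,Y) = 2.5 + 1.33 - 3.08 = 0.75

0.75 bits


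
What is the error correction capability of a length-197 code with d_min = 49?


Correction capability = floor((d-1)/2) = floor((49-1)/2) = 24

24 errors


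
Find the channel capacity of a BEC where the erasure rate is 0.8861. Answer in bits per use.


C = 1 - epsilon = 1 - 0.8861 = 0.1139

0.1139 bits


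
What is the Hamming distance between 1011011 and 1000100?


Count differing positions: . . ^ ^ ^ ^ ^ = 5 differences

5


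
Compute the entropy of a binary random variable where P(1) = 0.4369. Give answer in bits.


H = -p*log2(p) - (1-p)*log2(1-p). -0.4369*log2(0.4369) = 0.521932; -0.5631*log2(0.5631) = 0.466549. H = 0.521932 + 0.466549 = 0.9885

0.9885 bits


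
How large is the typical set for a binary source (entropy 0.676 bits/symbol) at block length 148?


log2|A_typical| = nH = 148 * 0.676 = 100.048, so |A_typical| ~ 2^100.048 = 1.311e+30

1.311e+30


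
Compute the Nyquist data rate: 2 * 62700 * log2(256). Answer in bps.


Rate = 2 * B * log2(M) = 2 * 62700 * 8.0 = 1003200.0

1003200.0 bps


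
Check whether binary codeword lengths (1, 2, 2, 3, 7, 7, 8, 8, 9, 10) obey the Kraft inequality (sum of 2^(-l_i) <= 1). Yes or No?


Kraft sum = sum(2^(-l_i)) = 1.1514, need <= 1. Result: violated (a binary prefix-free code with these lengths cannot exist)

No


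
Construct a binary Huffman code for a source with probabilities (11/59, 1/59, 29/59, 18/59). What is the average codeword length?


Huffman construction (repeatedly merge the two least-probable nodes; each merge adds 1 bit to every symbol beneath it): 1/59 + 11/59 = 12/59; 12/59 + 18/59 = 30/59; 29/59 + 30/59 = 1. Resulting codeword lengths (in the order the probabilities were given): (3, 3, 1, 2). L_avg = sum(p_i * l_i) = 11/59*3 + 1/59*3 + 29/59*1 + 18/59*2 = 101/59 = 1.7119

1.7119 bits


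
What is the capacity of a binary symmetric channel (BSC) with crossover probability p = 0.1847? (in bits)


H(p) = -p*log2(p) - (1-p)*log2(1-p) = -0.1847*log2(0.1847) - 0.8153*log2(0.8153) = 0.450067 + 0.240185 = 0.6903. C = 1 - H(p) = 1 - 0.6903 = 0.3097

0.3097 bits


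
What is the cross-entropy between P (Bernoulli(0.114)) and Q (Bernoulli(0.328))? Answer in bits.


H(P,Q) = -p*log2(q) - (1-p)*log2(1-q). -0.114*log2(0.328) = 0.183338; -0.886*log2(0.672) = 0.508092. H(P,Q) = 0.183338 + 0.508092 = 0.6914

0.6914 bits
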